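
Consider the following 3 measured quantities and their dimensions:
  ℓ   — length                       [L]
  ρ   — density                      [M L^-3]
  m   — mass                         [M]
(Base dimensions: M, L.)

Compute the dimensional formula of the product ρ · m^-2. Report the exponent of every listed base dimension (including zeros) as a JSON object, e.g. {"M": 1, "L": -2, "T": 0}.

Write exponents as rows M,L / cols ℓ,ρ,m:
  M: [ 0  1  1]
  L: [ 1 -3  0]
  [M]: (1)·1+(-2)·1 = -1
  [L]: (1)·-3+(-2)·0 = -3
⇒ M^-1 L^-3

{"M": -1, "L": -3}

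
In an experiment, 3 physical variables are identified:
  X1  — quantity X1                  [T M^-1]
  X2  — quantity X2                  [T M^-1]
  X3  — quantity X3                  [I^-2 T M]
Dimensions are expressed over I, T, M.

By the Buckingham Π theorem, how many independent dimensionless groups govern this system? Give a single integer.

1

Dimensional matrix (I×T×M by X1×X2×X3):
  I: [ 0  0 -2]
  T: [ 1  1  1]
  M: [-1 -1  1]
Echelon form has 2 nonzero rows (pivots: X1,X3)
n=3, r=2 ⇒ 1 dimensionless group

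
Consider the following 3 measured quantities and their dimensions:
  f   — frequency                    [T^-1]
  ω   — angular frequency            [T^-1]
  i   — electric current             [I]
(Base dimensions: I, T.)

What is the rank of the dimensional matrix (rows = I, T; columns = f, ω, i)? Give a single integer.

Dimensional matrix (I×T by f×ω×i):
  I: [ 0  0  1]
  T: [-1 -1  0]
Row reduction gives pivot columns f,i; rank = 2

2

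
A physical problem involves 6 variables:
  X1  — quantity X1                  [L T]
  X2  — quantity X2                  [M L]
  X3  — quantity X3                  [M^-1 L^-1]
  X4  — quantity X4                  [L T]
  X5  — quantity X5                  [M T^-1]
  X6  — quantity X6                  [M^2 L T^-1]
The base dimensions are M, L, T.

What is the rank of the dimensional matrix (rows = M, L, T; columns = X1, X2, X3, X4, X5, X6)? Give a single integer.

Exponent matrix [M,L,T] × [X1,X2,X3,X4,X5,X6]:
  M: [ 0  1 -1  0  1  2]
  L: [ 1  1 -1  1  0  1]
  T: [ 1  0  0  1 -1 -1]
Row reduction gives pivot columns X1,X2; rank = 2

2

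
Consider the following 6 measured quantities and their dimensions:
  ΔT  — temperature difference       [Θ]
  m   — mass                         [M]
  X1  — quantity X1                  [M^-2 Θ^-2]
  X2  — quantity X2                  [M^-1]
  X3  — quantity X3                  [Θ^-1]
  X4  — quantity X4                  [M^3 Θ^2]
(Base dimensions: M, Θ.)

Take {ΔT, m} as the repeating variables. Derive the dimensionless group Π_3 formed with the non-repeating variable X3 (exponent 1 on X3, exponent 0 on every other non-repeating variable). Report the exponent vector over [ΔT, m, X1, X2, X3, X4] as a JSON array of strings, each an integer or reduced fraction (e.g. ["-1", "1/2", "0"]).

Write exponents as rows M,Θ / cols ΔT,m,X1,X2,X3,X4:
  M: [ 0  1 -2 -1  0  3]
  Θ: [ 1  0 -2  0 -1  2]
Row reduction gives pivot columns ΔT,m; rank = 2
Repeat: ΔT,m; free: X1,X2,X3,X4
RREF:
  r0: [   1    0   -2    0   -1    2]
  r1: [   0    1   -2   -1    0    3]
Fix exponent of X3 at 1, X1 at 0, X2 at 0, X4 at 0; solve each RREF row for its pivot's exponent:
  r0: exp(ΔT) + (-1)·1 = 0 ⇒ exp(ΔT) = 1
  r1: exp(m) + (0)·1 = 0 ⇒ exp(m) = 0
Π_3 = ΔT · X3

["1", "0", "0", "0", "1", "0"]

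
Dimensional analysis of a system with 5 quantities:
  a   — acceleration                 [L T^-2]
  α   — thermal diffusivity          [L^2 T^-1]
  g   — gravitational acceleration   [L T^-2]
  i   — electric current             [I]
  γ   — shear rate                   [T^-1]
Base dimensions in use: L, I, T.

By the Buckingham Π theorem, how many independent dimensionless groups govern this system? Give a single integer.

Write exponents as rows L,I,T / cols a,α,g,i,γ:
  L: [ 1  2  1  0  0]
  I: [ 0  0  0  1  0]
  T: [-2 -1 -2  0 -1]
Row reduction gives pivot columns a,α,i; rank = 3
n=5, r=3 ⇒ 2 dimensionless groups

2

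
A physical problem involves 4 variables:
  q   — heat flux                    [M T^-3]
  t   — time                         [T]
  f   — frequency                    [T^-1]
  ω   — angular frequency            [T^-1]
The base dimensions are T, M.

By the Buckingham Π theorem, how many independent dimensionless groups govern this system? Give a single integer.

Dimensional matrix (T×M by q×t×f×ω):
  T: [-3  1 -1 -1]
  M: [ 1  0  0  0]
RREF → pivots at {q,t} ⇒ r = 2
4 vars − rank 2 = 2 Π groups

2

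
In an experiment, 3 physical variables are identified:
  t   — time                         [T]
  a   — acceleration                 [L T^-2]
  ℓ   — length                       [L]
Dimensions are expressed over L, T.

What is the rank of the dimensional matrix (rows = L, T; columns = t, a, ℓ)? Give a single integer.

2

Dimensional matrix (L×T by t×a×ℓ):
  L: [ 0  1  1]
  T: [ 1 -2  0]
Echelon form has 2 nonzero rows (pivots: t,a)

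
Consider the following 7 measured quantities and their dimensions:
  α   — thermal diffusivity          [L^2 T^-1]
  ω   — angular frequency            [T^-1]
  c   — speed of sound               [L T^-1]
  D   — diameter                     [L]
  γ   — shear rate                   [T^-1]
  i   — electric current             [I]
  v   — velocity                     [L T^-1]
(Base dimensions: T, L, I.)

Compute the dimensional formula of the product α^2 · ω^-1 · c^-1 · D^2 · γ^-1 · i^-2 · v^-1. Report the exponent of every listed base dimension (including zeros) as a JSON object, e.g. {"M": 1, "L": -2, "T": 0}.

Exponent matrix [T,L,I] × [α,ω,c,D,γ,i,v]:
  T: [-1 -1 -1  0 -1  0 -1]
  L: [ 2  0  1  1  0  0  1]
  I: [ 0  0  0  0  0  1  0]
  [T]: (2)·-1+(-1)·-1+(-1)·-1+(2)·0+(-1)·-1+(-2)·0+(-1)·-1 = 2
  [L]: (2)·2+(-1)·0+(-1)·1+(2)·1+(-1)·0+(-2)·0+(-1)·1 = 4
  [I]: (2)·0+(-1)·0+(-1)·0+(2)·0+(-1)·0+(-2)·1+(-1)·0 = -2
⇒ T^2 L^4 I^-2

{"T": 2, "L": 4, "I": -2}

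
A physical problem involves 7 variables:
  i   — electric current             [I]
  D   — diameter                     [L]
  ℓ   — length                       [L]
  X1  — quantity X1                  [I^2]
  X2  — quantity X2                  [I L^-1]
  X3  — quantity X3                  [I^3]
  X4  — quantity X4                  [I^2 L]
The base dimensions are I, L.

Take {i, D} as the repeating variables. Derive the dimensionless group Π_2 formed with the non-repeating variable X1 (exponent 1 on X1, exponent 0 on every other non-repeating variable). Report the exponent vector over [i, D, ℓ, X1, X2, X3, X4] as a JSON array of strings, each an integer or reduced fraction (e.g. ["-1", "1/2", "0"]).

["-2", "0", "0", "1", "0", "0", "0"]

Write exponents as rows I,L / cols i,D,ℓ,X1,X2,X3,X4:
  I: [ 1  0  0  2  1  3  2]
  L: [ 0  1  1  0 -1  0  1]
Echelon form has 2 nonzero rows (pivots: i,D)
Pivot set = {i,D}, free = {ℓ,X1,X2,X3,X4}
RREF:
  r0: [   1    0    0    2    1    3    2]
  r1: [   0    1    1    0   -1    0    1]
Fix exponent of X1 at 1, ℓ at 0, X2 at 0, X3 at 0, X4 at 0; solve each RREF row for its pivot's exponent:
  r0: exp(i) + (2)·1 = 0 ⇒ exp(i) = -2
  r1: exp(D) + (0)·1 = 0 ⇒ exp(D) = 0
Π_2 = i^-2 · X1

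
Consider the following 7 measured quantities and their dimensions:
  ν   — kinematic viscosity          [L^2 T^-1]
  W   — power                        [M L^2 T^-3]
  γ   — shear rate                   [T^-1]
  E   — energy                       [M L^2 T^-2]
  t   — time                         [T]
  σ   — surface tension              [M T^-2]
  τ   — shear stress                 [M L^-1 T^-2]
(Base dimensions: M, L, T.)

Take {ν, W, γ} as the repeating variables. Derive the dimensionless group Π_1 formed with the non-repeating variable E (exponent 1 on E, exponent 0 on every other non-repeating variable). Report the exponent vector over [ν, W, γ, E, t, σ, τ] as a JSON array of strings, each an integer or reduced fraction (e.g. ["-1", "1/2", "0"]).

["0", "-1", "1", "1", "0", "0", "0"]

Dimensional matrix (M×L×T by ν×W×γ×E×t×σ×τ):
  M: [ 0  1  0  1  0  1  1]
  L: [ 2  2  0  2  0  0 -1]
  T: [-1 -3 -1 -2  1 -2 -2]
RREF → pivots at {ν,W,γ} ⇒ r = 3
Repeat: ν,W,γ; free: E,t,σ,τ
RREF:
  r0: [   1    0    0    0    0   -1 -3/2]
  r1: [   0    1    0    1    0    1    1]
  r2: [   0    0    1   -1   -1    0  1/2]
Fix exponent of E at 1, t at 0, σ at 0, τ at 0; solve each RREF row for its pivot's exponent:
  r0: exp(ν) + (0)·1 = 0 ⇒ exp(ν) = 0
  r1: exp(W) + (1)·1 = 0 ⇒ exp(W) = -1
  r2: exp(γ) + (-1)·1 = 0 ⇒ exp(γ) = 1
Π_1 = W^-1 · γ · E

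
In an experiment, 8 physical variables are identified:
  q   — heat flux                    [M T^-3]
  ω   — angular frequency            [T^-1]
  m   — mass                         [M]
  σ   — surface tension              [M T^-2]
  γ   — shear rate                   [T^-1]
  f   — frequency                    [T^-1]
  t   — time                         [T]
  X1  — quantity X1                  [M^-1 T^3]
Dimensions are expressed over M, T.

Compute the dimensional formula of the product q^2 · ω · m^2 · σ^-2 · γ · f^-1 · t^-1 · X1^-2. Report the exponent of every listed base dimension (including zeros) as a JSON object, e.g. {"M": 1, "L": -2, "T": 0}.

Dimensional matrix (M×T by q×ω×m×σ×γ×f×t×X1):
  M: [ 1  0  1  1  0  0  0 -1]
  T: [-3 -1  0 -2 -1 -1  1  3]
  [M]: (2)·1+(1)·0+(2)·1+(-2)·1+(1)·0+(-1)·0+(-1)·0+(-2)·-1 = 4
  [T]: (2)·-3+(1)·-1+(2)·0+(-2)·-2+(1)·-1+(-1)·-1+(-1)·1+(-2)·3 = -10
⇒ M^4 T^-10

{"M": 4, "T": -10}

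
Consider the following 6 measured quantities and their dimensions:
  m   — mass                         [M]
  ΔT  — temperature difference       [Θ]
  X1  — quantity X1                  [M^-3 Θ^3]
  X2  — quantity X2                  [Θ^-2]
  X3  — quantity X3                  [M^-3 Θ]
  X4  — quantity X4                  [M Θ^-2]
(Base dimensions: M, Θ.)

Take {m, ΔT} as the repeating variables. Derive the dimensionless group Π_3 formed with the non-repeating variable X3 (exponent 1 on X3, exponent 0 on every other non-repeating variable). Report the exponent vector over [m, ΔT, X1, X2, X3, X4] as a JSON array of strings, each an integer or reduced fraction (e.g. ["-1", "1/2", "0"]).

["3", "-1", "0", "0", "1", "0"]

Dimensional matrix (M×Θ by m×ΔT×X1×X2×X3×X4):
  M: [ 1  0 -3  0 -3  1]
  Θ: [ 0  1  3 -2  1 -2]
Echelon form has 2 nonzero rows (pivots: m,ΔT)
Pivot set = {m,ΔT}, free = {X1,X2,X3,X4}
RREF:
  r0: [   1    0   -3    0   -3    1]
  r1: [   0    1    3   -2    1   -2]
Fix exponent of X3 at 1, X1 at 0, X2 at 0, X4 at 0; solve each RREF row for its pivot's exponent:
  r0: exp(m) + (-3)·1 = 0 ⇒ exp(m) = 3
  r1: exp(ΔT) + (1)·1 = 0 ⇒ exp(ΔT) = -1
Π_3 = m^3 · ΔT^-1 · X3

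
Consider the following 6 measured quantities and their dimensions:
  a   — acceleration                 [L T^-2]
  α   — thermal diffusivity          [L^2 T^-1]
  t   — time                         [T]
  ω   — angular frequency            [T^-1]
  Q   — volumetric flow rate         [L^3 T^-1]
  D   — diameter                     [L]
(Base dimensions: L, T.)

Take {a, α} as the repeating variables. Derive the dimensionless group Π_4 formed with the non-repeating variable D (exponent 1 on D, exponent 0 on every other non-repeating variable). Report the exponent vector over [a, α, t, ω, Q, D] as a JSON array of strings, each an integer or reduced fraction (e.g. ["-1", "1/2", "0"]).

Dimensional matrix (L×T by a×α×t×ω×Q×D):
  L: [ 1  2  0  0  3  1]
  T: [-2 -1  1 -1 -1  0]
RREF → pivots at {a,α} ⇒ r = 2
Repeat: a,α; free: t,ω,Q,D
RREF:
  r0: [   1    0 -2/3  2/3 -1/3 -1/3]
  r1: [   0    1  1/3 -1/3  5/3  2/3]
Fix exponent of D at 1, t at 0, ω at 0, Q at 0; solve each RREF row for its pivot's exponent:
  r0: exp(a) + (-1/3)·1 = 0 ⇒ exp(a) = 1/3
  r1: exp(α) + (2/3)·1 = 0 ⇒ exp(α) = -2/3
Π_4 = a^(1/3) · α^(-2/3) · D

["1/3", "-2/3", "0", "0", "0", "1"]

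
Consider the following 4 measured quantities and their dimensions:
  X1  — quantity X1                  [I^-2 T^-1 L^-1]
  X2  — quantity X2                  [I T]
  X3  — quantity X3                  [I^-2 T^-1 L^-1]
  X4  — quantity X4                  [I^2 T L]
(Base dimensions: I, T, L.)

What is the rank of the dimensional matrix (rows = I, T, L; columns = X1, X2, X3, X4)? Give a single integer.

2

Write exponents as rows I,T,L / cols X1,X2,X3,X4:
  I: [-2  1 -2  2]
  T: [-1  1 -1  1]
  L: [-1  0 -1  1]
Echelon form has 2 nonzero rows (pivots: X1,X2)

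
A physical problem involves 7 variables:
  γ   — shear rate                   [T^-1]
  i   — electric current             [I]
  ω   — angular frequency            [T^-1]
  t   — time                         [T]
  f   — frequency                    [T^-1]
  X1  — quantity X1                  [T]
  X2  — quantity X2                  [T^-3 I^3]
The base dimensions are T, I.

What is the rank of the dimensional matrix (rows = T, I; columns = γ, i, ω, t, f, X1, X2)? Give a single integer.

Exponent matrix [T,I] × [γ,i,ω,t,f,X1,X2]:
  T: [-1  0 -1  1 -1  1 -3]
  I: [ 0  1  0  0  0  0  3]
RREF → pivots at {γ,i} ⇒ r = 2

2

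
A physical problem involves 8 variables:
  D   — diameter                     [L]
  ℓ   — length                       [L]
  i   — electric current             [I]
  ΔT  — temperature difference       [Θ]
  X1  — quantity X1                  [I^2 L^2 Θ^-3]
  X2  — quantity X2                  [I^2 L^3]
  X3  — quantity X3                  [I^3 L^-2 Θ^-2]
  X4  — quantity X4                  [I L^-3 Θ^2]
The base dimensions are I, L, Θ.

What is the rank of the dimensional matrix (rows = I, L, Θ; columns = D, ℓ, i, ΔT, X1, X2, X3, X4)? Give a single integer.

Exponent matrix [I,L,Θ] × [D,ℓ,i,ΔT,X1,X2,X3,X4]:
  I: [ 0  0  1  0  2  2  3  1]
  L: [ 1  1  0  0  2  3 -2 -3]
  Θ: [ 0  0  0  1 -3  0 -2  2]
Echelon form has 3 nonzero rows (pivots: D,i,ΔT)

3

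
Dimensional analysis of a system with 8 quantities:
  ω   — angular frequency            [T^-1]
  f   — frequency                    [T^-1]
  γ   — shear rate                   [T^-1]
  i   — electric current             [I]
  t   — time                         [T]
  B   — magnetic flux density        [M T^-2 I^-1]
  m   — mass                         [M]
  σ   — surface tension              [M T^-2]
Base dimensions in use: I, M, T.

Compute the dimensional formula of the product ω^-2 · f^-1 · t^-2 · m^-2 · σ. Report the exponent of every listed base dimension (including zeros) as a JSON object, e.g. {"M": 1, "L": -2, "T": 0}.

Write exponents as rows I,M,T / cols ω,f,γ,i,t,B,m,σ:
  I: [ 0  0  0  1  0 -1  0  0]
  M: [ 0  0  0  0  0  1  1  1]
  T: [-1 -1 -1  0  1 -2  0 -2]
  [I]: (-2)·0+(-1)·0+(-2)·0+(-2)·0+(1)·0 = 0
  [M]: (-2)·0+(-1)·0+(-2)·0+(-2)·1+(1)·1 = -1
  [T]: (-2)·-1+(-1)·-1+(-2)·1+(-2)·0+(1)·-2 = -1
⇒ M^-1 T^-1

{"I": 0, "M": -1, "T": -1}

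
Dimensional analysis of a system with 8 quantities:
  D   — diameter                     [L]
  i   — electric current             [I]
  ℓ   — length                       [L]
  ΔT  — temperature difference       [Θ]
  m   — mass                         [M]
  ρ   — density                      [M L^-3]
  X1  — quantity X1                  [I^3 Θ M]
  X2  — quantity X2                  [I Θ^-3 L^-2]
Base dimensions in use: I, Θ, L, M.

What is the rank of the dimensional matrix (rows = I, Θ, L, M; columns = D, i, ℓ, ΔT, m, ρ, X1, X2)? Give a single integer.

Dimensional matrix (I×Θ×L×M by D×i×ℓ×ΔT×m×ρ×X1×X2):
  I: [ 0  1  0  0  0  0  3  1]
  Θ: [ 0  0  0  1  0  0  1 -3]
  L: [ 1  0  1  0  0 -3  0 -2]
  M: [ 0  0  0  0  1  1  1  0]
Row reduction gives pivot columns D,i,ΔT,m; rank = 4

4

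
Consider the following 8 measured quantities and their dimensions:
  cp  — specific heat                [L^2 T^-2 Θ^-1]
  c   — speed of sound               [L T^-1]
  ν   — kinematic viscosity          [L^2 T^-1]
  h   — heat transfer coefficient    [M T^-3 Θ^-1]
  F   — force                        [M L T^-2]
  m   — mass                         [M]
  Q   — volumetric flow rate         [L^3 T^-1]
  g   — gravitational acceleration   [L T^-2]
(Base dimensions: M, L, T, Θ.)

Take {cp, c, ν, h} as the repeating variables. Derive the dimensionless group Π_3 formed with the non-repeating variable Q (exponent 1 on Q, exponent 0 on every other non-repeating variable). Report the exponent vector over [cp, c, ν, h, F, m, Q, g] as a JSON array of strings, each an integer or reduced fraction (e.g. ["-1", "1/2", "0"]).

["0", "1", "-2", "0", "0", "0", "1", "0"]

Exponent matrix [M,L,T,Θ] × [cp,c,ν,h,F,m,Q,g]:
  M: [ 0  0  0  1  1  1  0  0]
  L: [ 2  1  2  0  1  0  3  1]
  T: [-2 -1 -1 -3 -2  0 -1 -2]
  Θ: [-1  0  0 -1  0  0  0  0]
Row reduction gives pivot columns cp,c,ν,h; rank = 4
Repeat: cp,c,ν,h; free: F,m,Q,g
RREF:
  r0: [   1    0    0    0   -1   -1    0    0]
  r1: [   0    1    0    0   -1   -4   -1    3]
  r2: [   0    0    1    0    2    3    2   -1]
  r3: [   0    0    0    1    1    1    0    0]
Fix exponent of Q at 1, F at 0, m at 0, g at 0; solve each RREF row for its pivot's exponent:
  r0: exp(cp) + (0)·1 = 0 ⇒ exp(cp) = 0
  r1: exp(c) + (-1)·1 = 0 ⇒ exp(c) = 1
  r2: exp(ν) + (2)·1 = 0 ⇒ exp(ν) = -2
  r3: exp(h) + (0)·1 = 0 ⇒ exp(h) = 0
Π_3 = c · ν^-2 · Q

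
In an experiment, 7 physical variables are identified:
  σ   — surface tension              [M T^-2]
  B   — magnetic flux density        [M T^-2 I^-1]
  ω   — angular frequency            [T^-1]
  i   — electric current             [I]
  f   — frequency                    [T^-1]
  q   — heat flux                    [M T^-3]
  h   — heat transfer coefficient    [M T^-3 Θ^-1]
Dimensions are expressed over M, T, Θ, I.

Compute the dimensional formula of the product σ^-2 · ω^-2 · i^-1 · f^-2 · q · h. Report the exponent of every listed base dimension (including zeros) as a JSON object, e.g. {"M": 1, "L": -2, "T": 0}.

{"M": 0, "T": 2, "Θ": -1, "I": -1}

Dimensional matrix (M×T×Θ×I by σ×B×ω×i×f×q×h):
  M: [ 1  1  0  0  0  1  1]
  T: [-2 -2 -1  0 -1 -3 -3]
  Θ: [ 0  0  0  0  0  0 -1]
  I: [ 0 -1  0  1  0  0  0]
  [M]: (-2)·1+(-2)·0+(-1)·0+(-2)·0+(1)·1+(1)·1 = 0
  [T]: (-2)·-2+(-2)·-1+(-1)·0+(-2)·-1+(1)·-3+(1)·-3 = 2
  [Θ]: (-2)·0+(-2)·0+(-1)·0+(-2)·0+(1)·0+(1)·-1 = -1
  [I]: (-2)·0+(-2)·0+(-1)·1+(-2)·0+(1)·0+(1)·0 = -1
⇒ T^2 Θ^-1 I^-1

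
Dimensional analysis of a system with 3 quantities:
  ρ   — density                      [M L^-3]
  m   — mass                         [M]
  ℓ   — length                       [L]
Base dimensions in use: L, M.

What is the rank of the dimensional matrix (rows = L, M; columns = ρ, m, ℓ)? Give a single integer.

Exponent matrix [L,M] × [ρ,m,ℓ]:
  L: [-3  0  1]
  M: [ 1  1  0]
Row reduction gives pivot columns ρ,m; rank = 2

2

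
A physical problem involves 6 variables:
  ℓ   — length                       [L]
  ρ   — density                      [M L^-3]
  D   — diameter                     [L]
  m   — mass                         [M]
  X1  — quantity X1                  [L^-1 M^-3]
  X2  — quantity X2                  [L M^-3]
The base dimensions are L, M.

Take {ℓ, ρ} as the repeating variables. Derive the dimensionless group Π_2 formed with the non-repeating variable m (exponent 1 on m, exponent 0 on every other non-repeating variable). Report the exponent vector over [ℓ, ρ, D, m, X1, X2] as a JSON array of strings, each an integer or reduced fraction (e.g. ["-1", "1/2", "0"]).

["-3", "-1", "0", "1", "0", "0"]

Dimensional matrix (L×M by ℓ×ρ×D×m×X1×X2):
  L: [ 1 -3  1  0 -1  1]
  M: [ 0  1  0  1 -3 -3]
RREF → pivots at {ℓ,ρ} ⇒ r = 2
Repeat: ℓ,ρ; free: D,m,X1,X2
RREF:
  r0: [   1    0    1    3  -10   -8]
  r1: [   0    1    0    1   -3   -3]
Fix exponent of m at 1, D at 0, X1 at 0, X2 at 0; solve each RREF row for its pivot's exponent:
  r0: exp(ℓ) + (3)·1 = 0 ⇒ exp(ℓ) = -3
  r1: exp(ρ) + (1)·1 = 0 ⇒ exp(ρ) = -1
Π_2 = ℓ^-3 · ρ^-1 · m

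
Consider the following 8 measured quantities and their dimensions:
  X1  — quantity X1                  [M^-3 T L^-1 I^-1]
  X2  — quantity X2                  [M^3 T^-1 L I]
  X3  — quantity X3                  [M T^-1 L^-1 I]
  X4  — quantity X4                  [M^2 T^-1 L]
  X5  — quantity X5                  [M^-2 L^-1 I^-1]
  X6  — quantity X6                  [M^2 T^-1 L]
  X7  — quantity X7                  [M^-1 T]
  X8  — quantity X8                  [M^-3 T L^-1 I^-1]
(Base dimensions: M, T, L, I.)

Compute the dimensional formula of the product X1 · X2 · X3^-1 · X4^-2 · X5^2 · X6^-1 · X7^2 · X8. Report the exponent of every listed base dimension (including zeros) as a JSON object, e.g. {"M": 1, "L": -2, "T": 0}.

Write exponents as rows M,T,L,I / cols X1,X2,X3,X4,X5,X6,X7,X8:
  M: [-3  3  1  2 -2  2 -1 -3]
  T: [ 1 -1 -1 -1  0 -1  1  1]
  L: [-1  1 -1  1 -1  1  0 -1]
  I: [-1  1  1  0 -1  0  0 -1]
  [M]: (1)·-3+(1)·3+(-1)·1+(-2)·2+(2)·-2+(-1)·2+(2)·-1+(1)·-3 = -16
  [T]: (1)·1+(1)·-1+(-1)·-1+(-2)·-1+(2)·0+(-1)·-1+(2)·1+(1)·1 = 7
  [L]: (1)·-1+(1)·1+(-1)·-1+(-2)·1+(2)·-1+(-1)·1+(2)·0+(1)·-1 = -5
  [I]: (1)·-1+(1)·1+(-1)·1+(-2)·0+(2)·-1+(-1)·0+(2)·0+(1)·-1 = -4
⇒ M^-16 T^7 L^-5 I^-4

{"M": -16, "T": 7, "L": -5, "I": -4}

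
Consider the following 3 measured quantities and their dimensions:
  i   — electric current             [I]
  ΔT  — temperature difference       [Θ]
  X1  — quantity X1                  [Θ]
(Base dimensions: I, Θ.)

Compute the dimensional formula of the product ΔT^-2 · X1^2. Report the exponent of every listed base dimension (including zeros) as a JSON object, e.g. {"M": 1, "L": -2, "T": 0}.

{"I": 0, "Θ": 0}

Exponent matrix [I,Θ] × [i,ΔT,X1]:
  I: [ 1  0  0]
  Θ: [ 0  1  1]
  [I]: (-2)·0+(2)·0 = 0
  [Θ]: (-2)·1+(2)·1 = 0
⇒ 1 (dimensionless)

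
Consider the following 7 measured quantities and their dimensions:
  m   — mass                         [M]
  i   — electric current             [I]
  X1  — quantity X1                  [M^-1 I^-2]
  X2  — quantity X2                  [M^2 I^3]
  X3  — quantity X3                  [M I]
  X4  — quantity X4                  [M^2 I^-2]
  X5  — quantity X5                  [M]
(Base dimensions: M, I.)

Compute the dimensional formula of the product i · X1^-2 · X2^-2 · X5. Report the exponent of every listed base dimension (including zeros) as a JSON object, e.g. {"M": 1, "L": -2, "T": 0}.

{"M": -1, "I": -1}

Dimensional matrix (M×I by m×i×X1×X2×X3×X4×X5):
  M: [ 1  0 -1  2  1  2  1]
  I: [ 0  1 -2  3  1 -2  0]
  [M]: (1)·0+(-2)·-1+(-2)·2+(1)·1 = -1
  [I]: (1)·1+(-2)·-2+(-2)·3+(1)·0 = -1
⇒ M^-1 I^-1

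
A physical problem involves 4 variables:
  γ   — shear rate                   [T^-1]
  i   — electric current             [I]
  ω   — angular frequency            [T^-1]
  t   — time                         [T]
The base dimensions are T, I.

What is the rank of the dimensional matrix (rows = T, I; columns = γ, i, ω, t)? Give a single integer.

Exponent matrix [T,I] × [γ,i,ω,t]:
  T: [-1  0 -1  1]
  I: [ 0  1  0  0]
RREF → pivots at {γ,i} ⇒ r = 2

2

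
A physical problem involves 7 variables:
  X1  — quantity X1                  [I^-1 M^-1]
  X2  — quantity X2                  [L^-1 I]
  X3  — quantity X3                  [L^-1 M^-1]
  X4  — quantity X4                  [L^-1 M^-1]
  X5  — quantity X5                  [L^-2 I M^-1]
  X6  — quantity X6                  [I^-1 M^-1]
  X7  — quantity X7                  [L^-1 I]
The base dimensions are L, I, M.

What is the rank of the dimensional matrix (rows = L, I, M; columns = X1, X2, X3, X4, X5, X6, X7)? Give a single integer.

Dimensional matrix (L×I×M by X1×X2×X3×X4×X5×X6×X7):
  L: [ 0 -1 -1 -1 -2  0 -1]
  I: [-1  1  0  0  1 -1  1]
  M: [-1  0 -1 -1 -1 -1  0]
Echelon form has 2 nonzero rows (pivots: X1,X2)

2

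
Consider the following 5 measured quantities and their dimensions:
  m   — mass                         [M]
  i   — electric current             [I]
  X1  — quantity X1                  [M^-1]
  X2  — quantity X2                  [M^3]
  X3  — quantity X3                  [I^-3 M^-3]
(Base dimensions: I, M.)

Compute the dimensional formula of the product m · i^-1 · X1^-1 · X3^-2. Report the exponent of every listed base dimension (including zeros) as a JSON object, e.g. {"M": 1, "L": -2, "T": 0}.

{"I": 5, "M": 8}

Write exponents as rows I,M / cols m,i,X1,X2,X3:
  I: [ 0  1  0  0 -3]
  M: [ 1  0 -1  3 -3]
  [I]: (1)·0+(-1)·1+(-1)·0+(-2)·-3 = 5
  [M]: (1)·1+(-1)·0+(-1)·-1+(-2)·-3 = 8
⇒ I^5 M^8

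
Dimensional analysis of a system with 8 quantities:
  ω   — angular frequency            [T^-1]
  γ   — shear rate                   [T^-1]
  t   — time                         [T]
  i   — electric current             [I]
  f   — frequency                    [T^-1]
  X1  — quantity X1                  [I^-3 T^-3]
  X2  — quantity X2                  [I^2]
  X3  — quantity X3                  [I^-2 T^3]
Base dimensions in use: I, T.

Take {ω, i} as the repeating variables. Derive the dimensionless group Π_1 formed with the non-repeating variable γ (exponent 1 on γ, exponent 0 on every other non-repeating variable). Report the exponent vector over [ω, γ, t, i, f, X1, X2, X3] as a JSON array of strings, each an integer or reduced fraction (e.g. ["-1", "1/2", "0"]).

Dimensional matrix (I×T by ω×γ×t×i×f×X1×X2×X3):
  I: [ 0  0  0  1  0 -3  2 -2]
  T: [-1 -1  1  0 -1 -3  0  3]
Echelon form has 2 nonzero rows (pivots: ω,i)
Repeat: ω,i; free: γ,t,f,X1,X2,X3
RREF:
  r0: [   1    1   -1    0    1    3    0   -3]
  r1: [   0    0    0    1    0   -3    2   -2]
Fix exponent of γ at 1, t at 0, f at 0, X1 at 0, X2 at 0, X3 at 0; solve each RREF row for its pivot's exponent:
  r0: exp(ω) + (1)·1 = 0 ⇒ exp(ω) = -1
  r1: exp(i) + (0)·1 = 0 ⇒ exp(i) = 0
Π_1 = ω^-1 · γ

["-1", "1", "0", "0", "0", "0", "0", "0"]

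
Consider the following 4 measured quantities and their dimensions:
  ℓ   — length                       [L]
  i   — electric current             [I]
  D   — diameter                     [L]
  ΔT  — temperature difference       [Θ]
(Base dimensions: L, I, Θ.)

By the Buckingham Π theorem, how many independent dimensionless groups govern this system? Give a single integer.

1

Write exponents as rows L,I,Θ / cols ℓ,i,D,ΔT:
  L: [ 1  0  1  0]
  I: [ 0  1  0  0]
  Θ: [ 0  0  0  1]
Echelon form has 3 nonzero rows (pivots: ℓ,i,ΔT)
Π count = n − r = 4 − 3 = 1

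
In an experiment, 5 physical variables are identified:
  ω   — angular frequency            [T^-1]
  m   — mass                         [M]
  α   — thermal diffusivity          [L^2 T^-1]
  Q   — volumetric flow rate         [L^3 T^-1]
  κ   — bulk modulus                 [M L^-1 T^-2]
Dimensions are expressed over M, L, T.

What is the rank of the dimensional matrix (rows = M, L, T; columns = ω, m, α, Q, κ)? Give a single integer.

3

Dimensional matrix (M×L×T by ω×m×α×Q×κ):
  M: [ 0  1  0  0  1]
  L: [ 0  0  2  3 -1]
  T: [-1  0 -1 -1 -2]
RREF → pivots at {ω,m,α} ⇒ r = 3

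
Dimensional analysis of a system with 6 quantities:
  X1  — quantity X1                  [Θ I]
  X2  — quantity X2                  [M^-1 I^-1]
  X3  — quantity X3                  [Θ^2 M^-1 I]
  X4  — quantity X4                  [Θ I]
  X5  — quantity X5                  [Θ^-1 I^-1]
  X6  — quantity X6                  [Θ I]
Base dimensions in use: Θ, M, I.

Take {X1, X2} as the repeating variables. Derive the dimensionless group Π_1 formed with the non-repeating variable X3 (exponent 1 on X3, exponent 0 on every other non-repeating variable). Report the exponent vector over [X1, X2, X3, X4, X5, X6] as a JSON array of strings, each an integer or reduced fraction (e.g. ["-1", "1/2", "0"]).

Write exponents as rows Θ,M,I / cols X1,X2,X3,X4,X5,X6:
  Θ: [ 1  0  2  1 -1  1]
  M: [ 0 -1 -1  0  0  0]
  I: [ 1 -1  1  1 -1  1]
RREF → pivots at {X1,X2} ⇒ r = 2
Repeat: X1,X2; free: X3,X4,X5,X6
RREF:
  r0: [   1    0    2    1   -1    1]
  r1: [   0    1    1    0    0    0]
  r2: [   0    0    0    0    0    0]
Fix exponent of X3 at 1, X4 at 0, X5 at 0, X6 at 0; solve each RREF row for its pivot's exponent:
  r0: exp(X1) + (2)·1 = 0 ⇒ exp(X1) = -2
  r1: exp(X2) + (1)·1 = 0 ⇒ exp(X2) = -1
Π_1 = X1^-2 · X2^-1 · X3

["-2", "-1", "1", "0", "0", "0"]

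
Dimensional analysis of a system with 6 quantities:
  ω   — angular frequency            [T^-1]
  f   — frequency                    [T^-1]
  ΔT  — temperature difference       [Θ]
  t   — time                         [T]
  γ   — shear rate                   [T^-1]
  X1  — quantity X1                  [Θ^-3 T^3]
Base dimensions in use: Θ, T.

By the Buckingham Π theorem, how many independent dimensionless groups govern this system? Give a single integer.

4

Exponent matrix [Θ,T] × [ω,f,ΔT,t,γ,X1]:
  Θ: [ 0  0  1  0  0 -3]
  T: [-1 -1  0  1 -1  3]
Row reduction gives pivot columns ω,ΔT; rank = 2
Π count = n − r = 6 − 2 = 4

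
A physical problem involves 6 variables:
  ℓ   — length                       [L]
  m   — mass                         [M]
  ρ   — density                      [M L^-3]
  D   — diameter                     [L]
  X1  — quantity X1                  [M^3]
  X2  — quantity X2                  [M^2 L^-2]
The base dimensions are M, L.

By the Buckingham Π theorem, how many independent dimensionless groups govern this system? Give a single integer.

4

Write exponents as rows M,L / cols ℓ,m,ρ,D,X1,X2:
  M: [ 0  1  1  0  3  2]
  L: [ 1  0 -3  1  0 -2]
Row reduction gives pivot columns ℓ,m; rank = 2
6 vars − rank 2 = 4 Π groups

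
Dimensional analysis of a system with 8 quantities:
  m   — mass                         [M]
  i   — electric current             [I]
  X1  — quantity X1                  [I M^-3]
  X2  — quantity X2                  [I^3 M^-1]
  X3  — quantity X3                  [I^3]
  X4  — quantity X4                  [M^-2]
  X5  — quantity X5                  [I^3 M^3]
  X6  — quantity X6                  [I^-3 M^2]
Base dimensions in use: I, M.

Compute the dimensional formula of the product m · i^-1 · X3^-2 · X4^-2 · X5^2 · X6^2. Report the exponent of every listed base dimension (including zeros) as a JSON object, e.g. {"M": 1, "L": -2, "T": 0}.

{"I": -7, "M": 15}

Write exponents as rows I,M / cols m,i,X1,X2,X3,X4,X5,X6:
  I: [ 0  1  1  3  3  0  3 -3]
  M: [ 1  0 -3 -1  0 -2  3  2]
  [I]: (1)·0+(-1)·1+(-2)·3+(-2)·0+(2)·3+(2)·-3 = -7
  [M]: (1)·1+(-1)·0+(-2)·0+(-2)·-2+(2)·3+(2)·2 = 15
⇒ I^-7 M^15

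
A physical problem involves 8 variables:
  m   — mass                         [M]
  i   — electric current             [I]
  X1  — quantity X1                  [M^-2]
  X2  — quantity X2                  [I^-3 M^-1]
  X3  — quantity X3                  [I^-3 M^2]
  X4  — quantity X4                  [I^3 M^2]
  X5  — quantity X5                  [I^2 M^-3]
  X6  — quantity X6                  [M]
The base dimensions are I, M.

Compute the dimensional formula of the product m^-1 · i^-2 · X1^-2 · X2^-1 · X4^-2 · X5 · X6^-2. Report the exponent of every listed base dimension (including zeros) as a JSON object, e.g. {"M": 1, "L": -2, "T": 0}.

Dimensional matrix (I×M by m×i×X1×X2×X3×X4×X5×X6):
  I: [ 0  1  0 -3 -3  3  2  0]
  M: [ 1  0 -2 -1  2  2 -3  1]
  [I]: (-1)·0+(-2)·1+(-2)·0+(-1)·-3+(-2)·3+(1)·2+(-2)·0 = -3
  [M]: (-1)·1+(-2)·0+(-2)·-2+(-1)·-1+(-2)·2+(1)·-3+(-2)·1 = -5
⇒ I^-3 M^-5

{"I": -3, "M": -5}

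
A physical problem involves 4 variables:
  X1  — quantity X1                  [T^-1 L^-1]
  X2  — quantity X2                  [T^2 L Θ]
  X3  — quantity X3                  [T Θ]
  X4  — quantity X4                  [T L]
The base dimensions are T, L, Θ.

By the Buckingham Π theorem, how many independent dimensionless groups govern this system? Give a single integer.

2

Exponent matrix [T,L,Θ] × [X1,X2,X3,X4]:
  T: [-1  2  1  1]
  L: [-1  1  0  1]
  Θ: [ 0  1  1  0]
Row reduction gives pivot columns X1,X2; rank = 2
Π count = n − r = 4 − 2 = 2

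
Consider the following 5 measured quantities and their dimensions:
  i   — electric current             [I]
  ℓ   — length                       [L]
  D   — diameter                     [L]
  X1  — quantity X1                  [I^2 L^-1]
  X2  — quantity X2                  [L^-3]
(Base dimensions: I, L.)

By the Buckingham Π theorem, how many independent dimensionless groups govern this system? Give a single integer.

3

Write exponents as rows I,L / cols i,ℓ,D,X1,X2:
  I: [ 1  0  0  2  0]
  L: [ 0  1  1 -1 -3]
Row reduction gives pivot columns i,ℓ; rank = 2
n=5, r=2 ⇒ 3 dimensionless groups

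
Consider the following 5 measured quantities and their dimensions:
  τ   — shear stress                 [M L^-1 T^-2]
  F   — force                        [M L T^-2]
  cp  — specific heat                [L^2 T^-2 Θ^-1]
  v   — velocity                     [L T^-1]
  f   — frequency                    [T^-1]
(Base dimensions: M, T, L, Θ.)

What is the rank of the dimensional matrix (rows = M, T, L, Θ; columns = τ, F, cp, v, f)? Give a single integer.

4

Dimensional matrix (M×T×L×Θ by τ×F×cp×v×f):
  M: [ 1  1  0  0  0]
  T: [-2 -2 -2 -1 -1]
  L: [-1  1  2  1  0]
  Θ: [ 0  0 -1  0  0]
Echelon form has 4 nonzero rows (pivots: τ,F,cp,v)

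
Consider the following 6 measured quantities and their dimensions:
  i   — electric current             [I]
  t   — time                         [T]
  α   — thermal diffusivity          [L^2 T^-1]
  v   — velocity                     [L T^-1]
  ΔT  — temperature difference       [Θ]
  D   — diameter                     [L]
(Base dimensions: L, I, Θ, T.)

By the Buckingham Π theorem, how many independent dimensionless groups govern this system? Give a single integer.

2

Exponent matrix [L,I,Θ,T] × [i,t,α,v,ΔT,D]:
  L: [ 0  0  2  1  0  1]
  I: [ 1  0  0  0  0  0]
  Θ: [ 0  0  0  0  1  0]
  T: [ 0  1 -1 -1  0  0]
Echelon form has 4 nonzero rows (pivots: i,t,α,ΔT)
Π count = n − r = 6 − 4 = 2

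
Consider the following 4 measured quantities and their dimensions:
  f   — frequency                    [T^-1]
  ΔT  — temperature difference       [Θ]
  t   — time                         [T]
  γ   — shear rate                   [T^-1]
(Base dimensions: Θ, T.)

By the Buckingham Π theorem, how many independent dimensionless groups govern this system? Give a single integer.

2

Dimensional matrix (Θ×T by f×ΔT×t×γ):
  Θ: [ 0  1  0  0]
  T: [-1  0  1 -1]
Row reduction gives pivot columns f,ΔT; rank = 2
4 vars − rank 2 = 2 Π groups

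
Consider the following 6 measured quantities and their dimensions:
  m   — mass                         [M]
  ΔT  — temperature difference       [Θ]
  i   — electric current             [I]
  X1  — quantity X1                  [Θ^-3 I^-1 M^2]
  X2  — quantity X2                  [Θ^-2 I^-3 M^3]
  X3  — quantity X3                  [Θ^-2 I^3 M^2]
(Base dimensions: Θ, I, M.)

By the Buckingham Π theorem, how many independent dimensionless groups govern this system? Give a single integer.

3

Write exponents as rows Θ,I,M / cols m,ΔT,i,X1,X2,X3:
  Θ: [ 0  1  0 -3 -2 -2]
  I: [ 0  0  1 -1 -3  3]
  M: [ 1  0  0  2  3  2]
Row reduction gives pivot columns m,ΔT,i; rank = 3
6 vars − rank 3 = 3 Π groups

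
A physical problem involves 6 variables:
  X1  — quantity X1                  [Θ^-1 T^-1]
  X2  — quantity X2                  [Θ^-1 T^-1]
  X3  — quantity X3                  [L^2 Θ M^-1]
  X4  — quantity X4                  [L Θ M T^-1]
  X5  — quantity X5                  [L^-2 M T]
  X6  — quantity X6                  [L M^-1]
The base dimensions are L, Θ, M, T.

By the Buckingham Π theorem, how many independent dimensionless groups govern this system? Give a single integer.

Exponent matrix [L,Θ,M,T] × [X1,X2,X3,X4,X5,X6]:
  L: [ 0  0  2  1 -2  1]
  Θ: [-1 -1  1  1  0  0]
  M: [ 0  0 -1  1  1 -1]
  T: [-1 -1  0 -1  1  0]
RREF → pivots at {X1,X3,X4} ⇒ r = 3
6 vars − rank 3 = 3 Π groups

3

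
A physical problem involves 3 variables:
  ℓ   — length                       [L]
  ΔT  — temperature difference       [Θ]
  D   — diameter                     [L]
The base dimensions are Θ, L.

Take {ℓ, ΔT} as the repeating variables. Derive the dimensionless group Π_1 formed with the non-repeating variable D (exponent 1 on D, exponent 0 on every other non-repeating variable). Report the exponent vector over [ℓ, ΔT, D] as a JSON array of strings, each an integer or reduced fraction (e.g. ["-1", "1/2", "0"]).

["-1", "0", "1"]

Write exponents as rows Θ,L / cols ℓ,ΔT,D:
  Θ: [ 0  1  0]
  L: [ 1  0  1]
Echelon form has 2 nonzero rows (pivots: ℓ,ΔT)
Pivot set = {ℓ,ΔT}, free = {D}
RREF:
  r0: [   1    0    1]
  r1: [   0    1    0]
Fix exponent of D at 1; solve each RREF row for its pivot's exponent:
  r0: exp(ℓ) + (1)·1 = 0 ⇒ exp(ℓ) = -1
  r1: exp(ΔT) + (0)·1 = 0 ⇒ exp(ΔT) = 0
Π_1 = ℓ^-1 · D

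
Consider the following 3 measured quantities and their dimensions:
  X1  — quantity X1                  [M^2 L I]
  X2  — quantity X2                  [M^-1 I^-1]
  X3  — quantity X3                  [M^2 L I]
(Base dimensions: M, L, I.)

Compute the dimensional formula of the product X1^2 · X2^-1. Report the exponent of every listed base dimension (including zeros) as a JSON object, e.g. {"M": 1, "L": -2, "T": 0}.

Write exponents as rows M,L,I / cols X1,X2,X3:
  M: [ 2 -1  2]
  L: [ 1  0  1]
  I: [ 1 -1  1]
  [M]: (2)·2+(-1)·-1 = 5
  [L]: (2)·1+(-1)·0 = 2
  [I]: (2)·1+(-1)·-1 = 3
⇒ M^5 L^2 I^3

{"M": 5, "L": 2, "I": 3}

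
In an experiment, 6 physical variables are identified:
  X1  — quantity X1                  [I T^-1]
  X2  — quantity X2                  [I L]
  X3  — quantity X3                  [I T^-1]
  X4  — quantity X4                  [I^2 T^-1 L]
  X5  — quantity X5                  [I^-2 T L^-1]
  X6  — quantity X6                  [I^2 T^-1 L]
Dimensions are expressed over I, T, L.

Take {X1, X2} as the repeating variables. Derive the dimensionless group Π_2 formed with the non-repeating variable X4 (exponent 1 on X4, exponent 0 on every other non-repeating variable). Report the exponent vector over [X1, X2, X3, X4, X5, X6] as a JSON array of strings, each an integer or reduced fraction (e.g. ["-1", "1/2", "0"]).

["-1", "-1", "0", "1", "0", "0"]

Exponent matrix [I,T,L] × [X1,X2,X3,X4,X5,X6]:
  I: [ 1  1  1  2 -2  2]
  T: [-1  0 -1 -1  1 -1]
  L: [ 0  1  0  1 -1  1]
RREF → pivots at {X1,X2} ⇒ r = 2
Repeat: X1,X2; free: X3,X4,X5,X6
RREF:
  r0: [   1    0    1    1   -1    1]
  r1: [   0    1    0    1   -1    1]
  r2: [   0    0    0    0    0    0]
Fix exponent of X4 at 1, X3 at 0, X5 at 0, X6 at 0; solve each RREF row for its pivot's exponent:
  r0: exp(X1) + (1)·1 = 0 ⇒ exp(X1) = -1
  r1: exp(X2) + (1)·1 = 0 ⇒ exp(X2) = -1
Π_2 = X1^-1 · X2^-1 · X4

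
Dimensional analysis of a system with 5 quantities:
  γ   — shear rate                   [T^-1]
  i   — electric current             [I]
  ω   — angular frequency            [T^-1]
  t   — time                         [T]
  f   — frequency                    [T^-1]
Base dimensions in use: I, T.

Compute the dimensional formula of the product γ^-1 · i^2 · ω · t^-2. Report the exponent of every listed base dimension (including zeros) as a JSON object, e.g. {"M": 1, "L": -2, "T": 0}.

Dimensional matrix (I×T by γ×i×ω×t×f):
  I: [ 0  1  0  0  0]
  T: [-1  0 -1  1 -1]
  [I]: (-1)·0+(2)·1+(1)·0+(-2)·0 = 2
  [T]: (-1)·-1+(2)·0+(1)·-1+(-2)·1 = -2
⇒ I^2 T^-2

{"I": 2, "T": -2}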